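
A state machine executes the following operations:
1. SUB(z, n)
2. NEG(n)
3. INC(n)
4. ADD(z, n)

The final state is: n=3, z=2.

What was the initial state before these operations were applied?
n=-2, z=-3

Working backwards:
Final state: n=3, z=2
Before step 4 (ADD(z, n)): n=3, z=-1
Before step 3 (INC(n)): n=2, z=-1
Before step 2 (NEG(n)): n=-2, z=-1
Before step 1 (SUB(z, n)): n=-2, z=-3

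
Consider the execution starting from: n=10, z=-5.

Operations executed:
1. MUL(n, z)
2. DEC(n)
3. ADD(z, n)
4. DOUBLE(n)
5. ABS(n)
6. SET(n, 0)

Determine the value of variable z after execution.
z = -56

Tracing execution:
Step 1: MUL(n, z) → z = -5
Step 2: DEC(n) → z = -5
Step 3: ADD(z, n) → z = -56
Step 4: DOUBLE(n) → z = -56
Step 5: ABS(n) → z = -56
Step 6: SET(n, 0) → z = -56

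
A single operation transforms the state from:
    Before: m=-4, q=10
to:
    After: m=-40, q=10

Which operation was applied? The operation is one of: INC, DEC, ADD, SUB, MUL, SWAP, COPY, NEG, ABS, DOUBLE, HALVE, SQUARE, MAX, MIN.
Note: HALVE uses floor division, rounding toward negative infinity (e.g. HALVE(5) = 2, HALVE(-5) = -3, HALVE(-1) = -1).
MUL(m, q)

Analyzing the change:
Before: m=-4, q=10
After: m=-40, q=10
Variable m changed from -4 to -40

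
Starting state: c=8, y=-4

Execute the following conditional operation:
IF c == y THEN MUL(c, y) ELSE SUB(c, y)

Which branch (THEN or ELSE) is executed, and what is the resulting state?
Branch: ELSE, Final state: c=12, y=-4

Evaluating condition: c == y
c = 8, y = -4
Condition is False, so ELSE branch executes
After SUB(c, y): c=12, y=-4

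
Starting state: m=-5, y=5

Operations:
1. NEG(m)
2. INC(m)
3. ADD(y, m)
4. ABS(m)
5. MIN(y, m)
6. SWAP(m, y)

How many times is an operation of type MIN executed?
1

Counting MIN operations:
Step 5: MIN(y, m) ← MIN
Total: 1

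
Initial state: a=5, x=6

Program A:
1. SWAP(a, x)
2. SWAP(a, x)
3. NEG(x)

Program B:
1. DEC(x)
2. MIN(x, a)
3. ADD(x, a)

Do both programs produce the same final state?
No

Program A final state: a=5, x=-6
Program B final state: a=5, x=10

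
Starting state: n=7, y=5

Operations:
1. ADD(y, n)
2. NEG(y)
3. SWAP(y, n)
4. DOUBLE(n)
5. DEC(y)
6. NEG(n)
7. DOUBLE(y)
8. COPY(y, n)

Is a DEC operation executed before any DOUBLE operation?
No

First DEC: step 5
First DOUBLE: step 4
Since 5 > 4, DOUBLE comes first.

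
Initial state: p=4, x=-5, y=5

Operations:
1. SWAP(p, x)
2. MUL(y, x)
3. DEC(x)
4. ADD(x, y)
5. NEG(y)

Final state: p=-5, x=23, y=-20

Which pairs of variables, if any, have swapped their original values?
None

Comparing initial and final values:
p: 4 → -5
y: 5 → -20
x: -5 → 23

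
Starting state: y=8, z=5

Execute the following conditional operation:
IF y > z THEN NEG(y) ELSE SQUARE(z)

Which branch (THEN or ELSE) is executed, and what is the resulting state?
Branch: THEN, Final state: y=-8, z=5

Evaluating condition: y > z
y = 8, z = 5
Condition is True, so THEN branch executes
After NEG(y): y=-8, z=5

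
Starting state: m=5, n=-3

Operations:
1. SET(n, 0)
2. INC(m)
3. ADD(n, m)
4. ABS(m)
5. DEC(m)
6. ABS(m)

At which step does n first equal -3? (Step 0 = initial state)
Step 0

Tracing n:
Initial: n = -3 ← first occurrence
After step 1: n = 0
After step 2: n = 0
After step 3: n = 6
After step 4: n = 6
After step 5: n = 6
After step 6: n = 6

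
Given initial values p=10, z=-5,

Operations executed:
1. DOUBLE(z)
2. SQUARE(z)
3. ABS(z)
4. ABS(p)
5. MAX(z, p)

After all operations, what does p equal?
p = 10

Tracing execution:
Step 1: DOUBLE(z) → p = 10
Step 2: SQUARE(z) → p = 10
Step 3: ABS(z) → p = 10
Step 4: ABS(p) → p = 10
Step 5: MAX(z, p) → p = 10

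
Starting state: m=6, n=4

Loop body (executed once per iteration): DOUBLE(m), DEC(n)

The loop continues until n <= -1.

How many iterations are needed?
5

Tracing iterations:
Initial: m=6, n=4
After iteration 1: m=12, n=3
After iteration 2: m=24, n=2
After iteration 3: m=48, n=1
After iteration 4: m=96, n=0
After iteration 5: m=192, n=-1
n <= -1 now holds, so the loop exits after 5 iterations.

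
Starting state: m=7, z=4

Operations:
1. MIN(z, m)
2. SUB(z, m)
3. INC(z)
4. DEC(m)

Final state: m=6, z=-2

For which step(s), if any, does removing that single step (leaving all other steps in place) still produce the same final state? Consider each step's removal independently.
Step(s) 1

Testing removal of each single step:
Without step 1: final = m=6, z=-2 (same)
Without step 2: final = m=6, z=5 (different)
Without step 3: final = m=6, z=-3 (different)
Without step 4: final = m=7, z=-2 (different)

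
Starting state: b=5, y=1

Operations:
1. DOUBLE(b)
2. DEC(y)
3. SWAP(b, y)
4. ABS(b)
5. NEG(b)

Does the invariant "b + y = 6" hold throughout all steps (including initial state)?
No, violated after step 1

The invariant is violated after step 1.

State at each step:
Initial: b=5, y=1
After step 1: b=10, y=1
After step 2: b=10, y=0
After step 3: b=0, y=10
After step 4: b=0, y=10
After step 5: b=0, y=10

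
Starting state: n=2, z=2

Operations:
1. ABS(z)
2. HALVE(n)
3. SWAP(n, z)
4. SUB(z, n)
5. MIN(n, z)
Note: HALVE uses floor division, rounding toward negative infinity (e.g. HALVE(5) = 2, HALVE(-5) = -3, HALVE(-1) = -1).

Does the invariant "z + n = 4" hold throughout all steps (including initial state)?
No, violated after step 2

The invariant is violated after step 2.

State at each step:
Initial: n=2, z=2
After step 1: n=2, z=2
After step 2: n=1, z=2
After step 3: n=2, z=1
After step 4: n=2, z=-1
After step 5: n=-1, z=-1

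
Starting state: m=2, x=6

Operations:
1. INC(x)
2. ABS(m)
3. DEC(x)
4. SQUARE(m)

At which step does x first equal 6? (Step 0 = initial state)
Step 0

Tracing x:
Initial: x = 6 ← first occurrence
After step 1: x = 7
After step 2: x = 7
After step 3: x = 6
After step 4: x = 6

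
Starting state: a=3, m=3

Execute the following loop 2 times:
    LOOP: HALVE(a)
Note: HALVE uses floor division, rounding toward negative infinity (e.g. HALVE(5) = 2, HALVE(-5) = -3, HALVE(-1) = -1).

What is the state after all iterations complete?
a=0, m=3

Iteration trace:
Start: a=3, m=3
After iteration 1: a=1, m=3
After iteration 2: a=0, m=3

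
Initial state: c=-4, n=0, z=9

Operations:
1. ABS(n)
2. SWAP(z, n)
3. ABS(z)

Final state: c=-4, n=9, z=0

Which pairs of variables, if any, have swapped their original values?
(z, n)

Comparing initial and final values:
z: 9 → 0
n: 0 → 9
c: -4 → -4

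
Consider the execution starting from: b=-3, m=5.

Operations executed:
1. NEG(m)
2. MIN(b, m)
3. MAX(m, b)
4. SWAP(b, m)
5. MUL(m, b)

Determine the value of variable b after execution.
b = -5

Tracing execution:
Step 1: NEG(m) → b = -3
Step 2: MIN(b, m) → b = -5
Step 3: MAX(m, b) → b = -5
Step 4: SWAP(b, m) → b = -5
Step 5: MUL(m, b) → b = -5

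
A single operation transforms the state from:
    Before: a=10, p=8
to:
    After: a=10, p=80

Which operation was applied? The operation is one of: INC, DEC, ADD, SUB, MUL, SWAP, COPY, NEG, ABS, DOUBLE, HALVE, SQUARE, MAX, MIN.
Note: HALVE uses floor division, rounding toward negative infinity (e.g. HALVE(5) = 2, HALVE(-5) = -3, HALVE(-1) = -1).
MUL(p, a)

Analyzing the change:
Before: a=10, p=8
After: a=10, p=80
Variable p changed from 8 to 80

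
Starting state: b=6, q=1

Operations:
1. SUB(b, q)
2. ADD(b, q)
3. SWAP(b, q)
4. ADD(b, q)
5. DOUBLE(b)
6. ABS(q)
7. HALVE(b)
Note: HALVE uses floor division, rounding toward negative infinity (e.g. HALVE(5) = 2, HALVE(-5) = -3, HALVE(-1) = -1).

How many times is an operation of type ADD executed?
2

Counting ADD operations:
Step 2: ADD(b, q) ← ADD
Step 4: ADD(b, q) ← ADD
Total: 2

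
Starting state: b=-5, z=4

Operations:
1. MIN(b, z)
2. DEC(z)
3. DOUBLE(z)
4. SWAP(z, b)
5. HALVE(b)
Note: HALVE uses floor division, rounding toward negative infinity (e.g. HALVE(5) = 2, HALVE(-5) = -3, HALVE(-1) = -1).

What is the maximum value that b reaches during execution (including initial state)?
6

Values of b at each step:
Initial: b = -5
After step 1: b = -5
After step 2: b = -5
After step 3: b = -5
After step 4: b = 6 ← maximum
After step 5: b = 3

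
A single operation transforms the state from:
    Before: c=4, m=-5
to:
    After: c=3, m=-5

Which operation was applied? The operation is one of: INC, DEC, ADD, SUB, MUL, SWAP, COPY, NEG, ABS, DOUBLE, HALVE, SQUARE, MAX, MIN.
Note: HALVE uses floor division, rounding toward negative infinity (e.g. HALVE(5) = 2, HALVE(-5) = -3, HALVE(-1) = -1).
DEC(c)

Analyzing the change:
Before: c=4, m=-5
After: c=3, m=-5
Variable c changed from 4 to 3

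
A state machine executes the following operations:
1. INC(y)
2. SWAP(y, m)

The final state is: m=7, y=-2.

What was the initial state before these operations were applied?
m=-2, y=6

Working backwards:
Final state: m=7, y=-2
Before step 2 (SWAP(y, m)): m=-2, y=7
Before step 1 (INC(y)): m=-2, y=6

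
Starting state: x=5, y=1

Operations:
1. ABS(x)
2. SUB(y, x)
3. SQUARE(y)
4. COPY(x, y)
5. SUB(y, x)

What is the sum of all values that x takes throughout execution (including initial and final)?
52

Values of x at each step:
Initial: x = 5
After step 1: x = 5
After step 2: x = 5
After step 3: x = 5
After step 4: x = 16
After step 5: x = 16
Sum = 5 + 5 + 5 + 5 + 16 + 16 = 52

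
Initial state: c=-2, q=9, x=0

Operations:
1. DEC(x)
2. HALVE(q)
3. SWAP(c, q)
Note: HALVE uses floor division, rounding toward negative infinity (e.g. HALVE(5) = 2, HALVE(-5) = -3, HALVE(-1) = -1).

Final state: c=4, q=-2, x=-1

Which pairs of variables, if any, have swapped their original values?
None

Comparing initial and final values:
q: 9 → -2
c: -2 → 4
x: 0 → -1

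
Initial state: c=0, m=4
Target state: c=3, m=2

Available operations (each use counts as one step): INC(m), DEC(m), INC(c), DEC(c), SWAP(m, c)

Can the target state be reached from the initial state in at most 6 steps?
Yes

Path (4 steps): DEC(m) → INC(c) → INC(c) → SWAP(m, c)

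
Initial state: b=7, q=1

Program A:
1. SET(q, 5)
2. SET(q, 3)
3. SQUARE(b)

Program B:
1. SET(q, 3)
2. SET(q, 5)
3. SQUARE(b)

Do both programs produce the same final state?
No

Program A final state: b=49, q=3
Program B final state: b=49, q=5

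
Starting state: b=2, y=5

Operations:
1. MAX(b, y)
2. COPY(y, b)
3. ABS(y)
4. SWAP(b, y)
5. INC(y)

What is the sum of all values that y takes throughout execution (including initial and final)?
31

Values of y at each step:
Initial: y = 5
After step 1: y = 5
After step 2: y = 5
After step 3: y = 5
After step 4: y = 5
After step 5: y = 6
Sum = 5 + 5 + 5 + 5 + 5 + 6 = 31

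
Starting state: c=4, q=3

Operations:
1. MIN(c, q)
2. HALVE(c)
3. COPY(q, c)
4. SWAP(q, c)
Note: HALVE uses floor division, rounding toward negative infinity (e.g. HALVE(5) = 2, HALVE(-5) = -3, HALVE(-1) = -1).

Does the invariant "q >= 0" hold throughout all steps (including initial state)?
Yes

The invariant holds at every step.

State at each step:
Initial: c=4, q=3
After step 1: c=3, q=3
After step 2: c=1, q=3
After step 3: c=1, q=1
After step 4: c=1, q=1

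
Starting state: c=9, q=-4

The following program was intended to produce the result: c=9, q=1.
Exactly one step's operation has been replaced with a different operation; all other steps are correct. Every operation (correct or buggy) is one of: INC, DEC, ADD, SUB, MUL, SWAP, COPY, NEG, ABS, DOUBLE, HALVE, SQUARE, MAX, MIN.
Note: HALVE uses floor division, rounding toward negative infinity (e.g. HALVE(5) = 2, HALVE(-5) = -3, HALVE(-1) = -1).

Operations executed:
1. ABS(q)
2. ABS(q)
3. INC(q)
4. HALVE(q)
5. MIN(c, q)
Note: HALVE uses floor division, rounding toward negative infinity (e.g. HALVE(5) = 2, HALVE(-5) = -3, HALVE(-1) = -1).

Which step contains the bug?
Step 5

Trace with buggy code:
Initial: c=9, q=-4
After step 1: c=9, q=4
After step 2: c=9, q=4
After step 3: c=9, q=5
After step 4: c=9, q=2
After step 5: c=2, q=2
Actual final c=2, q=2 ≠ expected c=9, q=1.
Step 5 is the only position where a single-operation replacement can produce the expected result.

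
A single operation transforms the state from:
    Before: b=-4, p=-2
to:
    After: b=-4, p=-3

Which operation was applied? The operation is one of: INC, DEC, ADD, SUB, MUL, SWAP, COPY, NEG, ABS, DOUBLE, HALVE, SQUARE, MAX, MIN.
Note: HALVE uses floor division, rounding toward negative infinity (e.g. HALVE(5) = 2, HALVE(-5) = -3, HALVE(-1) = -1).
DEC(p)

Analyzing the change:
Before: b=-4, p=-2
After: b=-4, p=-3
Variable p changed from -2 to -3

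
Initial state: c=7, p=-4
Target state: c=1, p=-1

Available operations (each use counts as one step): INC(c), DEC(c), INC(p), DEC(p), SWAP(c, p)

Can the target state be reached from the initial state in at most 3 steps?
No

The target state cannot be reached within 3 steps.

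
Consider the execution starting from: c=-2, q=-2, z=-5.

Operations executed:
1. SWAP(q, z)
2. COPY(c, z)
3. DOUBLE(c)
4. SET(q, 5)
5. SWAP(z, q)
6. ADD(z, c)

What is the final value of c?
c = -4

Tracing execution:
Step 1: SWAP(q, z) → c = -2
Step 2: COPY(c, z) → c = -2
Step 3: DOUBLE(c) → c = -4
Step 4: SET(q, 5) → c = -4
Step 5: SWAP(z, q) → c = -4
Step 6: ADD(z, c) → c = -4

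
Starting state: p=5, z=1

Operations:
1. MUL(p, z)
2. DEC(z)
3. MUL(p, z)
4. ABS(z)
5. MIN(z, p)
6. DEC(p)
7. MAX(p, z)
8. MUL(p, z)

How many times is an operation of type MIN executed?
1

Counting MIN operations:
Step 5: MIN(z, p) ← MIN
Total: 1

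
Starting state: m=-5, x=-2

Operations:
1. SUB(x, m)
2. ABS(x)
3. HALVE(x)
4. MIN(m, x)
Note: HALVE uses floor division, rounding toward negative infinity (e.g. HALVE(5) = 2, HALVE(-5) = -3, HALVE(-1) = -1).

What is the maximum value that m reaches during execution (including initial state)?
-5

Values of m at each step:
Initial: m = -5 ← maximum
After step 1: m = -5
After step 2: m = -5
After step 3: m = -5
After step 4: m = -5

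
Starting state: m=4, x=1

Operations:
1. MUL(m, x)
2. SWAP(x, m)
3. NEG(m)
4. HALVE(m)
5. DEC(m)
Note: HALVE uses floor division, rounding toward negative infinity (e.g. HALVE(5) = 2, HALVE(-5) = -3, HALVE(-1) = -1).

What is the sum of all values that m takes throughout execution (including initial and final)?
5

Values of m at each step:
Initial: m = 4
After step 1: m = 4
After step 2: m = 1
After step 3: m = -1
After step 4: m = -1
After step 5: m = -2
Sum = 4 + 4 + 1 + -1 + -1 + -2 = 5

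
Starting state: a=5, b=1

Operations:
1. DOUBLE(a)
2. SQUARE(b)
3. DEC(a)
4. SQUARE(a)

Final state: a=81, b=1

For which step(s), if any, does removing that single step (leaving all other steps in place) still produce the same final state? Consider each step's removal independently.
Step(s) 2

Testing removal of each single step:
Without step 1: final = a=16, b=1 (different)
Without step 2: final = a=81, b=1 (same)
Without step 3: final = a=100, b=1 (different)
Without step 4: final = a=9, b=1 (different)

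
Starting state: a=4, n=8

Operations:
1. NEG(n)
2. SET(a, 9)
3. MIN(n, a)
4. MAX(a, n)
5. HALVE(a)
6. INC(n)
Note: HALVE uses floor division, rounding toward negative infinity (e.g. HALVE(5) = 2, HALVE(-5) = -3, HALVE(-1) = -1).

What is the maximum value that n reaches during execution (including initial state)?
8

Values of n at each step:
Initial: n = 8 ← maximum
After step 1: n = -8
After step 2: n = -8
After step 3: n = -8
After step 4: n = -8
After step 5: n = -8
After step 6: n = -7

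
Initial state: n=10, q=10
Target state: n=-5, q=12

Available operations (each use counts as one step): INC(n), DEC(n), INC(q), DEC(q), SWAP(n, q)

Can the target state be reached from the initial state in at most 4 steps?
No

The target state cannot be reached within 4 steps.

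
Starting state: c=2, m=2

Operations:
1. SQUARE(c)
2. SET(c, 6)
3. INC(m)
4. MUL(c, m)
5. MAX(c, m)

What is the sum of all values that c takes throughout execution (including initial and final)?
54

Values of c at each step:
Initial: c = 2
After step 1: c = 4
After step 2: c = 6
After step 3: c = 6
After step 4: c = 18
After step 5: c = 18
Sum = 2 + 4 + 6 + 6 + 18 + 18 = 54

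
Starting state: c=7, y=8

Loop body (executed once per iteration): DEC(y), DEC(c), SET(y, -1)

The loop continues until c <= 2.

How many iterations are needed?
5

Tracing iterations:
Initial: c=7, y=8
After iteration 1: c=6, y=-1
After iteration 2: c=5, y=-1
After iteration 3: c=4, y=-1
After iteration 4: c=3, y=-1
After iteration 5: c=2, y=-1
c <= 2 now holds, so the loop exits after 5 iterations.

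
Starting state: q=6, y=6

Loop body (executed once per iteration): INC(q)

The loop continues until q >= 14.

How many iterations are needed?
8

Tracing iterations:
Initial: q=6, y=6
After iteration 1: q=7, y=6
After iteration 2: q=8, y=6
After iteration 3: q=9, y=6
After iteration 4: q=10, y=6
After iteration 5: q=11, y=6
After iteration 6: q=12, y=6
After iteration 7: q=13, y=6
After iteration 8: q=14, y=6
q >= 14 now holds, so the loop exits after 8 iterations.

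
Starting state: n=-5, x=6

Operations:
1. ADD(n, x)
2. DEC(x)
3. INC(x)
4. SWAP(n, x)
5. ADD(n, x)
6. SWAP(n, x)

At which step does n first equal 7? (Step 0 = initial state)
Step 5

Tracing n:
Initial: n = -5
After step 1: n = 1
After step 2: n = 1
After step 3: n = 1
After step 4: n = 6
After step 5: n = 7 ← first occurrence
After step 6: n = 1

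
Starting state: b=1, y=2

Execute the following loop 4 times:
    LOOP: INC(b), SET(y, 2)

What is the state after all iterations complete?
b=5, y=2

Iteration trace:
Start: b=1, y=2
After iteration 1: b=2, y=2
After iteration 2: b=3, y=2
After iteration 3: b=4, y=2
After iteration 4: b=5, y=2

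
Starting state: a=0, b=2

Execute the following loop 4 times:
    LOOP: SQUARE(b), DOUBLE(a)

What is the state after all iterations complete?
a=0, b=65536

Iteration trace:
Start: a=0, b=2
After iteration 1: a=0, b=4
After iteration 2: a=0, b=16
After iteration 3: a=0, b=256
After iteration 4: a=0, b=65536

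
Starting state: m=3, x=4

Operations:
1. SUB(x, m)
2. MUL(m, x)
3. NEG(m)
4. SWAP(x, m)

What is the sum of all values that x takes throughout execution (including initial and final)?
4

Values of x at each step:
Initial: x = 4
After step 1: x = 1
After step 2: x = 1
After step 3: x = 1
After step 4: x = -3
Sum = 4 + 1 + 1 + 1 + -3 = 4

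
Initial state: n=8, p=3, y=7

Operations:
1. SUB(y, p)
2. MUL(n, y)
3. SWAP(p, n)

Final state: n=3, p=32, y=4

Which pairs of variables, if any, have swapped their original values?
None

Comparing initial and final values:
n: 8 → 3
p: 3 → 32
y: 7 → 4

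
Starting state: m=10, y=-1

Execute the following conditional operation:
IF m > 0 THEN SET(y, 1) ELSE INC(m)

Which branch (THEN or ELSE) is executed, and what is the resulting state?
Branch: THEN, Final state: m=10, y=1

Evaluating condition: m > 0
m = 10
Condition is True, so THEN branch executes
After SET(y, 1): m=10, y=1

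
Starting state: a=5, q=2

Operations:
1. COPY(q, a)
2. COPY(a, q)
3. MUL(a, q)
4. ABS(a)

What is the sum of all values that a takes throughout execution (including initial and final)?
65

Values of a at each step:
Initial: a = 5
After step 1: a = 5
After step 2: a = 5
After step 3: a = 25
After step 4: a = 25
Sum = 5 + 5 + 5 + 25 + 25 = 65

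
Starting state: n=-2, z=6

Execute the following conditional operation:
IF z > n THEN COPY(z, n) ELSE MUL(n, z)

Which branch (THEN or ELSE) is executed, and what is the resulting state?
Branch: THEN, Final state: n=-2, z=-2

Evaluating condition: z > n
z = 6, n = -2
Condition is True, so THEN branch executes
After COPY(z, n): n=-2, z=-2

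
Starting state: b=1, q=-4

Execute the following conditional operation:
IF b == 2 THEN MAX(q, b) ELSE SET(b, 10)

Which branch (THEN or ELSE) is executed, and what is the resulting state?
Branch: ELSE, Final state: b=10, q=-4

Evaluating condition: b == 2
b = 1
Condition is False, so ELSE branch executes
After SET(b, 10): b=10, q=-4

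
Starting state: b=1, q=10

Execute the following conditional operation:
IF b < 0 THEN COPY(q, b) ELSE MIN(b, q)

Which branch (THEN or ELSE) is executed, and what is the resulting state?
Branch: ELSE, Final state: b=1, q=10

Evaluating condition: b < 0
b = 1
Condition is False, so ELSE branch executes
After MIN(b, q): b=1, q=10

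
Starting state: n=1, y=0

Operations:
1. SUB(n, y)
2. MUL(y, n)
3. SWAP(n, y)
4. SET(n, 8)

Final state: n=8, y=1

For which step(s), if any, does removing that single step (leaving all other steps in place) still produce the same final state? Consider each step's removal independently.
Step(s) 1, 2

Testing removal of each single step:
Without step 1: final = n=8, y=1 (same)
Without step 2: final = n=8, y=1 (same)
Without step 3: final = n=8, y=0 (different)
Without step 4: final = n=0, y=1 (different)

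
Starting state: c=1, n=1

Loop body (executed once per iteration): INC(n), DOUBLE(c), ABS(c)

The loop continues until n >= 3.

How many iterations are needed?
2

Tracing iterations:
Initial: c=1, n=1
After iteration 1: c=2, n=2
After iteration 2: c=4, n=3
n >= 3 now holds, so the loop exits after 2 iterations.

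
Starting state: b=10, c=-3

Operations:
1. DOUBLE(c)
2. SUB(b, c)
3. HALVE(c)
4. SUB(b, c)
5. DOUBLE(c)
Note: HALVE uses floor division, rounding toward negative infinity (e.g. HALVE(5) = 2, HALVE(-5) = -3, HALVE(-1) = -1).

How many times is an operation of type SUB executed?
2

Counting SUB operations:
Step 2: SUB(b, c) ← SUB
Step 4: SUB(b, c) ← SUB
Total: 2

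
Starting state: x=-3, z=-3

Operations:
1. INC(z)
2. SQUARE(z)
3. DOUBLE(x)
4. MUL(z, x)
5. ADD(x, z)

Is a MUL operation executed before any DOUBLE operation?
No

First MUL: step 4
First DOUBLE: step 3
Since 4 > 3, DOUBLE comes first.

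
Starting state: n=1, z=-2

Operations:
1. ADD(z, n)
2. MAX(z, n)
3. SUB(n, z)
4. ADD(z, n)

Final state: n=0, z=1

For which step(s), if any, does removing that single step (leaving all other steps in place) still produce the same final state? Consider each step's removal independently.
Step(s) 1, 4

Testing removal of each single step:
Without step 1: final = n=0, z=1 (same)
Without step 2: final = n=2, z=1 (different)
Without step 3: final = n=1, z=2 (different)
Without step 4: final = n=0, z=1 (same)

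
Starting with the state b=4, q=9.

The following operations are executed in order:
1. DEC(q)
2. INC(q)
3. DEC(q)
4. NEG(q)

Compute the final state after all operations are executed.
{b: 4, q: -8}

Step-by-step execution:
Initial: b=4, q=9
After step 1 (DEC(q)): b=4, q=8
After step 2 (INC(q)): b=4, q=9
After step 3 (DEC(q)): b=4, q=8
After step 4 (NEG(q)): b=4, q=-8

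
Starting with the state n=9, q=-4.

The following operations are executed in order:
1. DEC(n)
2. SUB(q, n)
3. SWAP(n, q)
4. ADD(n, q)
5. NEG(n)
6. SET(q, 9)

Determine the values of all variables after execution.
{n: 4, q: 9}

Step-by-step execution:
Initial: n=9, q=-4
After step 1 (DEC(n)): n=8, q=-4
After step 2 (SUB(q, n)): n=8, q=-12
After step 3 (SWAP(n, q)): n=-12, q=8
After step 4 (ADD(n, q)): n=-4, q=8
After step 5 (NEG(n)): n=4, q=8
After step 6 (SET(q, 9)): n=4, q=9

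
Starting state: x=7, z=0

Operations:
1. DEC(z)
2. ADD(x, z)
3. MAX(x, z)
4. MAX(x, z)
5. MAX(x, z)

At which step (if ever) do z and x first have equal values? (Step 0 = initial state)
Never

z and x never become equal during execution.

Comparing values at each step:
Initial: z=0, x=7
After step 1: z=-1, x=7
After step 2: z=-1, x=6
After step 3: z=-1, x=6
After step 4: z=-1, x=6
After step 5: z=-1, x=6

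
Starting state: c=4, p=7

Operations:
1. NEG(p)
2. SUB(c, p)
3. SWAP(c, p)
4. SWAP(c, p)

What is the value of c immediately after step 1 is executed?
c = 4

Tracing c through execution:
Initial: c = 4
After step 1 (NEG(p)): c = 4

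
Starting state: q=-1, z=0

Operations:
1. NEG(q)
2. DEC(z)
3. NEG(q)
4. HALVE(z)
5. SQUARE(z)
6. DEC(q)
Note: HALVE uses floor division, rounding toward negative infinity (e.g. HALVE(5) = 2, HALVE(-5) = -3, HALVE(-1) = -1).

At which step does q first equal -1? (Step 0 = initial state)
Step 0

Tracing q:
Initial: q = -1 ← first occurrence
After step 1: q = 1
After step 2: q = 1
After step 3: q = -1
After step 4: q = -1
After step 5: q = -1
After step 6: q = -2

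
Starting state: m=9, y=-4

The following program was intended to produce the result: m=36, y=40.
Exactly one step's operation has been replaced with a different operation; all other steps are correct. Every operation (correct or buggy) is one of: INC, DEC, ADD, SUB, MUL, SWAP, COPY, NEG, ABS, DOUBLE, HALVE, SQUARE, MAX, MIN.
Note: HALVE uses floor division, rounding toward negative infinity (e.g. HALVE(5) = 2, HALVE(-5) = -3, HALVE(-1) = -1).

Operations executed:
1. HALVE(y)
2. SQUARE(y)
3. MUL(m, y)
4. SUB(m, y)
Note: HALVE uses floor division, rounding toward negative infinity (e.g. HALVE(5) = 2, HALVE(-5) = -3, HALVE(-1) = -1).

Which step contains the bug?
Step 4

Trace with buggy code:
Initial: m=9, y=-4
After step 1: m=9, y=-2
After step 2: m=9, y=4
After step 3: m=36, y=4
After step 4: m=32, y=4
Actual final m=32, y=4 ≠ expected m=36, y=40.
Step 4 is the only position where a single-operation replacement can produce the expected result.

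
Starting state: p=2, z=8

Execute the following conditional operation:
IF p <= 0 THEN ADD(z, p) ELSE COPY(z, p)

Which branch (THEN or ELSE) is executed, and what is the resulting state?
Branch: ELSE, Final state: p=2, z=2

Evaluating condition: p <= 0
p = 2
Condition is False, so ELSE branch executes
After COPY(z, p): p=2, z=2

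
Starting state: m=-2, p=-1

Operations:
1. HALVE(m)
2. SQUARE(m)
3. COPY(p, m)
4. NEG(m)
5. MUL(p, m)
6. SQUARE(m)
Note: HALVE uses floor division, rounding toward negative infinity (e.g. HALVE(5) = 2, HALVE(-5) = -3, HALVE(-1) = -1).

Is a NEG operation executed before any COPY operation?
No

First NEG: step 4
First COPY: step 3
Since 4 > 3, COPY comes first.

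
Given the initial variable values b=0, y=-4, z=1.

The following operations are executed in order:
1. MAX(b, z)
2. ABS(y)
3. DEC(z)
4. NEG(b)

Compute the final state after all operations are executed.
{b: -1, y: 4, z: 0}

Step-by-step execution:
Initial: b=0, y=-4, z=1
After step 1 (MAX(b, z)): b=1, y=-4, z=1
After step 2 (ABS(y)): b=1, y=4, z=1
After step 3 (DEC(z)): b=1, y=4, z=0
After step 4 (NEG(b)): b=-1, y=4, z=0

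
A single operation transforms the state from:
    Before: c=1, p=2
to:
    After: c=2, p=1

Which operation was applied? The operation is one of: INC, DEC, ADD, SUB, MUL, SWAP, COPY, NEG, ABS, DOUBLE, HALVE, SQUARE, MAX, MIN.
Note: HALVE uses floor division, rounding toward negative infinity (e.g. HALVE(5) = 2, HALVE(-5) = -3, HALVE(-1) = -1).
SWAP(p, c)

Analyzing the change:
Before: c=1, p=2
After: c=2, p=1
Variable p changed from 2 to 1
Variable c changed from 1 to 2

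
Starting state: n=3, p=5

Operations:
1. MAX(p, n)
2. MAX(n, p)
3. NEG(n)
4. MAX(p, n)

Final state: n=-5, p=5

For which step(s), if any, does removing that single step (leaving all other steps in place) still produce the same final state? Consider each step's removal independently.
Step(s) 1, 4

Testing removal of each single step:
Without step 1: final = n=-5, p=5 (same)
Without step 2: final = n=-3, p=5 (different)
Without step 3: final = n=5, p=5 (different)
Without step 4: final = n=-5, p=5 (same)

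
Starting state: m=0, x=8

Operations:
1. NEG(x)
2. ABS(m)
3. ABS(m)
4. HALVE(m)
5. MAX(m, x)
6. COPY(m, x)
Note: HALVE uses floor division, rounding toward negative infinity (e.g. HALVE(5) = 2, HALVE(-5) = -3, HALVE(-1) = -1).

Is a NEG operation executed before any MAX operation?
Yes

First NEG: step 1
First MAX: step 5
Since 1 < 5, NEG comes first.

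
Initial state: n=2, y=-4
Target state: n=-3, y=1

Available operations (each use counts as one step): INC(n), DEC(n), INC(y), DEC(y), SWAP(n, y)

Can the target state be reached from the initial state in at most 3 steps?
Yes

Path (3 steps): DEC(n) → INC(y) → SWAP(n, y)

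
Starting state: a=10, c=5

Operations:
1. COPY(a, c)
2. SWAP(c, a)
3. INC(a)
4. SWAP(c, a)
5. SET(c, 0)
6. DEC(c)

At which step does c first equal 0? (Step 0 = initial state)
Step 5

Tracing c:
Initial: c = 5
After step 1: c = 5
After step 2: c = 5
After step 3: c = 5
After step 4: c = 6
After step 5: c = 0 ← first occurrence
After step 6: c = -1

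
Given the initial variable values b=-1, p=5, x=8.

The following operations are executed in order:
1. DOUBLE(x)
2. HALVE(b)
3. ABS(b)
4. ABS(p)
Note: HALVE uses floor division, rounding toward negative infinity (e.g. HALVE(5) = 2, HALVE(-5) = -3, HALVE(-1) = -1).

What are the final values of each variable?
{b: 1, p: 5, x: 16}

Step-by-step execution:
Initial: b=-1, p=5, x=8
After step 1 (DOUBLE(x)): b=-1, p=5, x=16
After step 2 (HALVE(b)): b=-1, p=5, x=16
After step 3 (ABS(b)): b=1, p=5, x=16
After step 4 (ABS(p)): b=1, p=5, x=16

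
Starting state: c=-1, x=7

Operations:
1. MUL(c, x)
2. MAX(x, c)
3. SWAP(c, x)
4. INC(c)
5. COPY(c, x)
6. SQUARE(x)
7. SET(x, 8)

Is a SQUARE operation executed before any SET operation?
Yes

First SQUARE: step 6
First SET: step 7
Since 6 < 7, SQUARE comes first.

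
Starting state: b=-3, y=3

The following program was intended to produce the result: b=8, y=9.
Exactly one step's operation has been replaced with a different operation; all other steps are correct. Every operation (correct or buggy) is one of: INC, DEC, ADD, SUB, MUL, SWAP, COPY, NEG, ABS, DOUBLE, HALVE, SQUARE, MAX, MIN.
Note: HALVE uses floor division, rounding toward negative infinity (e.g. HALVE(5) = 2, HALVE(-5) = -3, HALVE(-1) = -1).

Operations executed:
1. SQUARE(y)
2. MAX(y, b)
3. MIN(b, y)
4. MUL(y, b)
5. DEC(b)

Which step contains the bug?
Step 4

Trace with buggy code:
Initial: b=-3, y=3
After step 1: b=-3, y=9
After step 2: b=-3, y=9
After step 3: b=-3, y=9
After step 4: b=-3, y=-27
After step 5: b=-4, y=-27
Actual final b=-4, y=-27 ≠ expected b=8, y=9.
Step 4 is the only position where a single-operation replacement can produce the expected result.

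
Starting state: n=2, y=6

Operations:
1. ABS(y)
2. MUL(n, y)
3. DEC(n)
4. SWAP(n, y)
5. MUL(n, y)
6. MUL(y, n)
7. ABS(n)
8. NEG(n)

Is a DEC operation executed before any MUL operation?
No

First DEC: step 3
First MUL: step 2
Since 3 > 2, MUL comes first.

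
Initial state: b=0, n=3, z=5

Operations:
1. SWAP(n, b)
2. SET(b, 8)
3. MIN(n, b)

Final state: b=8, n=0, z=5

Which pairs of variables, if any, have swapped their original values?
None

Comparing initial and final values:
n: 3 → 0
b: 0 → 8
z: 5 → 5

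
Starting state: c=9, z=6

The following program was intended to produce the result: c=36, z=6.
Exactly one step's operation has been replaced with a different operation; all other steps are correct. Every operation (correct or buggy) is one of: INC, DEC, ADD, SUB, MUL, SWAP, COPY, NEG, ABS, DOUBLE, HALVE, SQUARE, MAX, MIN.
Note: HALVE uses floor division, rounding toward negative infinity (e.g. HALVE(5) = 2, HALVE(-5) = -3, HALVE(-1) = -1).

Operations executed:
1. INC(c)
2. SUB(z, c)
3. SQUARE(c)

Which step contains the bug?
Step 2

Trace with buggy code:
Initial: c=9, z=6
After step 1: c=10, z=6
After step 2: c=10, z=-4
After step 3: c=100, z=-4
Actual final c=100, z=-4 ≠ expected c=36, z=6.
Step 2 is the only position where a single-operation replacement can produce the expected result.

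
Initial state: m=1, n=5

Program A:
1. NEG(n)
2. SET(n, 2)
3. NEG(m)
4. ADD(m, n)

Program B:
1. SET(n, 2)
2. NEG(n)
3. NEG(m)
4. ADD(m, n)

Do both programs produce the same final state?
No

Program A final state: m=1, n=2
Program B final state: m=-3, n=-2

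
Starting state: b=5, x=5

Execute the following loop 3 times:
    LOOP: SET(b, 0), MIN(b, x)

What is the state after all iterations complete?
b=0, x=5

Iteration trace:
Start: b=5, x=5
After iteration 1: b=0, x=5
After iteration 2: b=0, x=5
After iteration 3: b=0, x=5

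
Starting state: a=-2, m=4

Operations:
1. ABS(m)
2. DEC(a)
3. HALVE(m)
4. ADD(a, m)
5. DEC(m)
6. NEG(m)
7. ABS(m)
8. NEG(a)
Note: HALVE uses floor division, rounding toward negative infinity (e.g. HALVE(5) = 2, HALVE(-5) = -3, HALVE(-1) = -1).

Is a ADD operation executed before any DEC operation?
No

First ADD: step 4
First DEC: step 2
Since 4 > 2, DEC comes first.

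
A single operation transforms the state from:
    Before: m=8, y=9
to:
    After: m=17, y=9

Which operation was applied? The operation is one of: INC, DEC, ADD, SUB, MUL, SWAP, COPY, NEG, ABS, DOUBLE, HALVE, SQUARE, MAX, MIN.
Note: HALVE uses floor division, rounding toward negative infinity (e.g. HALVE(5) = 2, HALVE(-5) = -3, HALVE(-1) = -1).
ADD(m, y)

Analyzing the change:
Before: m=8, y=9
After: m=17, y=9
Variable m changed from 8 to 17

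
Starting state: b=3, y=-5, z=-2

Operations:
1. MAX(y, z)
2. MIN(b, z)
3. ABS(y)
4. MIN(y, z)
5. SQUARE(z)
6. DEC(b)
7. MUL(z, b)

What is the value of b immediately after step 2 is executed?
b = -2

Tracing b through execution:
Initial: b = 3
After step 1 (MAX(y, z)): b = 3
After step 2 (MIN(b, z)): b = -2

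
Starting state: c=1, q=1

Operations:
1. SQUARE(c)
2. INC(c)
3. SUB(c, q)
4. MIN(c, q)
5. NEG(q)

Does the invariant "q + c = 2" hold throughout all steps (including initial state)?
No, violated after step 2

The invariant is violated after step 2.

State at each step:
Initial: c=1, q=1
After step 1: c=1, q=1
After step 2: c=2, q=1
After step 3: c=1, q=1
After step 4: c=1, q=1
After step 5: c=1, q=-1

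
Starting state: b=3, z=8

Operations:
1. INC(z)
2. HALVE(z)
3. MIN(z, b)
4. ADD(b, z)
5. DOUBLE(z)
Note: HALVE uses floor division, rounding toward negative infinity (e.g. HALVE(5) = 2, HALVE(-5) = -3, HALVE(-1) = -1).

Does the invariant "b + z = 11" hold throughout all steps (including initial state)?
No, violated after step 1

The invariant is violated after step 1.

State at each step:
Initial: b=3, z=8
After step 1: b=3, z=9
After step 2: b=3, z=4
After step 3: b=3, z=3
After step 4: b=6, z=3
After step 5: b=6, z=6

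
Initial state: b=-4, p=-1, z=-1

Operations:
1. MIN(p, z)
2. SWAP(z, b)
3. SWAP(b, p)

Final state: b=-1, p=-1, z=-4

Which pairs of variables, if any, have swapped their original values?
(z, b)

Comparing initial and final values:
z: -1 → -4
p: -1 → -1
b: -4 → -1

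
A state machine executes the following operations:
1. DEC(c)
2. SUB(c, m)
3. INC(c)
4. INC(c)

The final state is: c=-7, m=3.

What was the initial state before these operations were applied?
c=-5, m=3

Working backwards:
Final state: c=-7, m=3
Before step 4 (INC(c)): c=-8, m=3
Before step 3 (INC(c)): c=-9, m=3
Before step 2 (SUB(c, m)): c=-6, m=3
Before step 1 (DEC(c)): c=-5, m=3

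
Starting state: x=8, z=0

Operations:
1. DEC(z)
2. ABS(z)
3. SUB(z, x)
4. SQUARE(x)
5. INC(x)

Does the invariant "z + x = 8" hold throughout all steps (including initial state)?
No, violated after step 1

The invariant is violated after step 1.

State at each step:
Initial: x=8, z=0
After step 1: x=8, z=-1
After step 2: x=8, z=1
After step 3: x=8, z=-7
After step 4: x=64, z=-7
After step 5: x=65, z=-7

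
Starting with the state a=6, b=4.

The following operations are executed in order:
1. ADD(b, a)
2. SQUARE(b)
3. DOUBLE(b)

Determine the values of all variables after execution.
{a: 6, b: 200}

Step-by-step execution:
Initial: a=6, b=4
After step 1 (ADD(b, a)): a=6, b=10
After step 2 (SQUARE(b)): a=6, b=100
After step 3 (DOUBLE(b)): a=6, b=200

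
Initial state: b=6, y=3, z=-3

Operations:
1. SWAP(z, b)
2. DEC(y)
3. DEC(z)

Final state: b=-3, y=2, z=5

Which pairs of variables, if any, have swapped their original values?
None

Comparing initial and final values:
b: 6 → -3
z: -3 → 5
y: 3 → 2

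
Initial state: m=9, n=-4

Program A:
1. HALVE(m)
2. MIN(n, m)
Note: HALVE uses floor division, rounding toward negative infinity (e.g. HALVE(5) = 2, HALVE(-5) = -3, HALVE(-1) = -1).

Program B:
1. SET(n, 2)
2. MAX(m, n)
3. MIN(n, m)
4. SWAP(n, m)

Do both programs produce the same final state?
No

Program A final state: m=4, n=-4
Program B final state: m=2, n=9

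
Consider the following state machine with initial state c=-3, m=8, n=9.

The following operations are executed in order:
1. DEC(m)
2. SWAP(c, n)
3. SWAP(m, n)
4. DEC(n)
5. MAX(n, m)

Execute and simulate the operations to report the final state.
{c: 9, m: -3, n: 6}

Step-by-step execution:
Initial: c=-3, m=8, n=9
After step 1 (DEC(m)): c=-3, m=7, n=9
After step 2 (SWAP(c, n)): c=9, m=7, n=-3
After step 3 (SWAP(m, n)): c=9, m=-3, n=7
After step 4 (DEC(n)): c=9, m=-3, n=6
After step 5 (MAX(n, m)): c=9, m=-3, n=6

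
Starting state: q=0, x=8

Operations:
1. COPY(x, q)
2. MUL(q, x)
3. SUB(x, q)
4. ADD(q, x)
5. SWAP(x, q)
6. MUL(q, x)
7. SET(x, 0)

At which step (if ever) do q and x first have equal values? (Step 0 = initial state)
Step 1

q and x first become equal after step 1.

Comparing values at each step:
Initial: q=0, x=8
After step 1: q=0, x=0 ← equal!
After step 2: q=0, x=0 ← equal!
After step 3: q=0, x=0 ← equal!
After step 4: q=0, x=0 ← equal!
After step 5: q=0, x=0 ← equal!
After step 6: q=0, x=0 ← equal!
After step 7: q=0, x=0 ← equal!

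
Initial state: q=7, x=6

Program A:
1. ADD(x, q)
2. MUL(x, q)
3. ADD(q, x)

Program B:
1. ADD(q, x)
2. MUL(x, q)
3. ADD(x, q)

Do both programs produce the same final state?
No

Program A final state: q=98, x=91
Program B final state: q=13, x=91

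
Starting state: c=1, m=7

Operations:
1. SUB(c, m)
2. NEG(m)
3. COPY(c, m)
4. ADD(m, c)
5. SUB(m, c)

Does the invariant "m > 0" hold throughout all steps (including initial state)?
No, violated after step 2

The invariant is violated after step 2.

State at each step:
Initial: c=1, m=7
After step 1: c=-6, m=7
After step 2: c=-6, m=-7
After step 3: c=-7, m=-7
After step 4: c=-7, m=-14
After step 5: c=-7, m=-7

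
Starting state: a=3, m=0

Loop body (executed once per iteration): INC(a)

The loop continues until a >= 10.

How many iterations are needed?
7

Tracing iterations:
Initial: a=3, m=0
After iteration 1: a=4, m=0
After iteration 2: a=5, m=0
After iteration 3: a=6, m=0
After iteration 4: a=7, m=0
After iteration 5: a=8, m=0
After iteration 6: a=9, m=0
After iteration 7: a=10, m=0
a >= 10 now holds, so the loop exits after 7 iterations.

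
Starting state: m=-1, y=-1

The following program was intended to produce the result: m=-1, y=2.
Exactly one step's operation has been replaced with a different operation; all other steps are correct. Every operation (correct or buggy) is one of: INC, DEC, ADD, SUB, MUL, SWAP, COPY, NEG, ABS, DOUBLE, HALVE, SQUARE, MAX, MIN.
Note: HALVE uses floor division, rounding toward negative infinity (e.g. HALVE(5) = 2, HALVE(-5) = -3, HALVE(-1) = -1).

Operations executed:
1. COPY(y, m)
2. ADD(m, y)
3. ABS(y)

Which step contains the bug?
Step 2

Trace with buggy code:
Initial: m=-1, y=-1
After step 1: m=-1, y=-1
After step 2: m=-2, y=-1
After step 3: m=-2, y=1
Actual final m=-2, y=1 ≠ expected m=-1, y=2.
Step 2 is the only position where a single-operation replacement can produce the expected result.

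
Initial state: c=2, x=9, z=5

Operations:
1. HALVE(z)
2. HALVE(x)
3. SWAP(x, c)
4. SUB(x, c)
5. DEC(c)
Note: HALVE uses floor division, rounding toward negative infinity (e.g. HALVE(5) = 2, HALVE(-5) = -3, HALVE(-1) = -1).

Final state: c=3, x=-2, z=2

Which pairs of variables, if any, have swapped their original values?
None

Comparing initial and final values:
c: 2 → 3
z: 5 → 2
x: 9 → -2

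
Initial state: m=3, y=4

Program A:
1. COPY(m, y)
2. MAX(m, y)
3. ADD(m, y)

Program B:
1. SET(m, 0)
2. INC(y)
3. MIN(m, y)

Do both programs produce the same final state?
No

Program A final state: m=8, y=4
Program B final state: m=0, y=5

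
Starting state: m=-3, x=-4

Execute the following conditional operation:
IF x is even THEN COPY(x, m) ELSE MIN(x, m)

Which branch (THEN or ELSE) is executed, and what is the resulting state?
Branch: THEN, Final state: m=-3, x=-3

Evaluating condition: x is even
Condition is True, so THEN branch executes
After COPY(x, m): m=-3, x=-3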